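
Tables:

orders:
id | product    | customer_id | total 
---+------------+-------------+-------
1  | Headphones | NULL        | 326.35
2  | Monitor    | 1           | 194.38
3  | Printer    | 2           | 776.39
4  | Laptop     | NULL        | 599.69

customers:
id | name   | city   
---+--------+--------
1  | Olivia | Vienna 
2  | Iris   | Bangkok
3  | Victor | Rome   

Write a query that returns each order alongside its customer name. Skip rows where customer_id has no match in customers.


INNER JOIN keeps only orders rows whose customer_id matches an id in customers. Walk through each order:
  - order 1 (Headphones): customer_id=NULL, no match -> dropped
  - order 2 (Monitor): customer_id=1 -> matches Olivia
  - order 3 (Printer): customer_id=2 -> matches Iris
  - order 4 (Laptop): customer_id=NULL, no match -> dropped
So 2 of 4 rows are dropped.

SQL:
SELECT a.product, b.name AS customer
FROM orders a
INNER JOIN customers b ON a.customer_id = b.id

Result:
product | customer
--------+---------
Monitor | Olivia  
Printer | Iris    


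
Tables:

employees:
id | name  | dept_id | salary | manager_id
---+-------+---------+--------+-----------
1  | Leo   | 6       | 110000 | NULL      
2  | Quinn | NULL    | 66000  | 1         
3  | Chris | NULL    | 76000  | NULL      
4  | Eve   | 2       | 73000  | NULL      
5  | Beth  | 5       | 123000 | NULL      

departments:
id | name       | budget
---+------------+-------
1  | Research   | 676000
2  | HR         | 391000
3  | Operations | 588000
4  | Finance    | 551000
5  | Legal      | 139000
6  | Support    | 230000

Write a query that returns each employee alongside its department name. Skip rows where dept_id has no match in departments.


INNER JOIN keeps only employees rows whose dept_id matches an id in departments. Walk through each employee:
  - employee 1 (Leo): dept_id=6 -> matches Support
  - employee 2 (Quinn): dept_id=NULL, no match -> dropped
  - employee 3 (Chris): dept_id=NULL, no match -> dropped
  - employee 4 (Eve): dept_id=2 -> matches HR
  - employee 5 (Beth): dept_id=5 -> matches Legal
So 2 of 5 rows are dropped.

SQL:
SELECT a.name, b.name AS department
FROM employees a
INNER JOIN departments b ON a.dept_id = b.id

Result:
name | department
-----+-----------
Leo  | Support   
Eve  | HR        
Beth | Legal     


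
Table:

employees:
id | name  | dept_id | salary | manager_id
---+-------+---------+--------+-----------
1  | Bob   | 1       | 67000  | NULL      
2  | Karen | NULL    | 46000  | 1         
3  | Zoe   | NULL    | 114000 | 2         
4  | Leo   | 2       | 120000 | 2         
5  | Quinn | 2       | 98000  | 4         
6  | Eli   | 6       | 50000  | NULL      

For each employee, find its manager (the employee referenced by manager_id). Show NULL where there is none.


This is a self-join: employees is joined to a second copy of itself, matching each row's manager_id to another row's id. Use LEFT JOIN so rows with manager_id=NULL are kept.
  - employee 1 (Bob): manager_id=NULL -> NULL
  - employee 2 (Karen): manager_id=1 -> Bob
  - employee 3 (Zoe): manager_id=2 -> Karen
  - employee 4 (Leo): manager_id=2 -> Karen
  - employee 5 (Quinn): manager_id=4 -> Leo
  - employee 6 (Eli): manager_id=NULL -> NULL

SQL:
SELECT a.name AS item, b.name AS manager
FROM employees a
LEFT JOIN employees b ON a.manager_id = b.id

Result:
item  | manager
------+--------
Bob   | NULL   
Karen | Bob    
Zoe   | Karen  
Leo   | Karen  
Quinn | Leo    
Eli   | NULL   


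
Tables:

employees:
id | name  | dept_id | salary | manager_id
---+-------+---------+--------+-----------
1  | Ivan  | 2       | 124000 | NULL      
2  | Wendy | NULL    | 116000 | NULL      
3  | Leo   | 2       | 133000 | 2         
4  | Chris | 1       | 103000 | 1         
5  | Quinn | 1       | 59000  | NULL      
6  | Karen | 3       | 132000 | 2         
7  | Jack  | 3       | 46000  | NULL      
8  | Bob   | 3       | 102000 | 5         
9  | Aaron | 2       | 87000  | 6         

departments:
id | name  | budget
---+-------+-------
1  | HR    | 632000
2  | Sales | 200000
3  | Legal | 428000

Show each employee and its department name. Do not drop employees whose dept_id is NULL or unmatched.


LEFT JOIN keeps every row from employees (the left table); where dept_id has no match in departments, the department columns become NULL. Walk through each employee:
  - employee 1 (Ivan): dept_id=2 -> matches Sales
  - employee 2 (Wendy): dept_id=NULL, no match -> kept with NULL
  - employee 3 (Leo): dept_id=2 -> matches Sales
  - employee 4 (Chris): dept_id=1 -> matches HR
  - employee 5 (Quinn): dept_id=1 -> matches HR
  - employee 6 (Karen): dept_id=3 -> matches Legal
  - employee 7 (Jack): dept_id=3 -> matches Legal
  - employee 8 (Bob): dept_id=3 -> matches Legal
  - employee 9 (Aaron): dept_id=2 -> matches Sales
All 9 rows appear; 1 has NULL department.

SQL:
SELECT a.name, b.name AS department
FROM employees a
LEFT JOIN departments b ON a.dept_id = b.id

Result:
name  | department
------+-----------
Ivan  | Sales     
Wendy | NULL      
Leo   | Sales     
Chris | HR        
Quinn | HR        
Karen | Legal     
Jack  | Legal     
Bob   | Legal     
Aaron | Sales     


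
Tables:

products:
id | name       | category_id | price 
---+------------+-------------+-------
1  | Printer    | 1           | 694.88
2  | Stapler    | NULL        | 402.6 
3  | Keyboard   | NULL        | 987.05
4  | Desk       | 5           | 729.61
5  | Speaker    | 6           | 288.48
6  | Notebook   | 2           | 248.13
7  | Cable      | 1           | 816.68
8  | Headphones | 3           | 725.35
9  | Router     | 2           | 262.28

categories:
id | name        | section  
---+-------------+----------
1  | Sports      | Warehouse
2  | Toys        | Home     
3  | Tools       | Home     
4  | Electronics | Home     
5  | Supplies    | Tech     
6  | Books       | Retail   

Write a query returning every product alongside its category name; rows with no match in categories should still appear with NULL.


LEFT JOIN keeps every row from products (the left table); where category_id has no match in categories, the category columns become NULL. Walk through each product:
  - product 1 (Printer): category_id=1 -> matches Sports
  - product 2 (Stapler): category_id=NULL, no match -> kept with NULL
  - product 3 (Keyboard): category_id=NULL, no match -> kept with NULL
  - product 4 (Desk): category_id=5 -> matches Supplies
  - product 5 (Speaker): category_id=6 -> matches Books
  - product 6 (Notebook): category_id=2 -> matches Toys
  - product 7 (Cable): category_id=1 -> matches Sports
  - product 8 (Headphones): category_id=3 -> matches Tools
  - product 9 (Router): category_id=2 -> matches Toys
All 9 rows appear; 2 have NULL category.

SQL:
SELECT a.name, b.name AS category
FROM products a
LEFT JOIN categories b ON a.category_id = b.id

Result:
name       | category
-----------+---------
Printer    | Sports  
Stapler    | NULL    
Keyboard   | NULL    
Desk       | Supplies
Speaker    | Books   
Notebook   | Toys    
Cable      | Sports  
Headphones | Tools   
Router     | Toys    


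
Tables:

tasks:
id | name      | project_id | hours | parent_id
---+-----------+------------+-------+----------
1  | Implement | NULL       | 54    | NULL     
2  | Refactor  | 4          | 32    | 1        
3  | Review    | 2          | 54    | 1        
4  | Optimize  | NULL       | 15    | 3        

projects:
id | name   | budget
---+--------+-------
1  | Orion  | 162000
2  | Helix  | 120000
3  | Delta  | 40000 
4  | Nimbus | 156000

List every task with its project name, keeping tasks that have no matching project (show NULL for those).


LEFT JOIN keeps every row from tasks (the left table); where project_id has no match in projects, the project columns become NULL. Walk through each task:
  - task 1 (Implement): project_id=NULL, no match -> kept with NULL
  - task 2 (Refactor): project_id=4 -> matches Nimbus
  - task 3 (Review): project_id=2 -> matches Helix
  - task 4 (Optimize): project_id=NULL, no match -> kept with NULL
All 4 rows appear; 2 have NULL project.

SQL:
SELECT a.name, b.name AS project
FROM tasks a
LEFT JOIN projects b ON a.project_id = b.id

Result:
name      | project
----------+--------
Implement | NULL   
Refactor  | Nimbus 
Review    | Helix  
Optimize  | NULL   


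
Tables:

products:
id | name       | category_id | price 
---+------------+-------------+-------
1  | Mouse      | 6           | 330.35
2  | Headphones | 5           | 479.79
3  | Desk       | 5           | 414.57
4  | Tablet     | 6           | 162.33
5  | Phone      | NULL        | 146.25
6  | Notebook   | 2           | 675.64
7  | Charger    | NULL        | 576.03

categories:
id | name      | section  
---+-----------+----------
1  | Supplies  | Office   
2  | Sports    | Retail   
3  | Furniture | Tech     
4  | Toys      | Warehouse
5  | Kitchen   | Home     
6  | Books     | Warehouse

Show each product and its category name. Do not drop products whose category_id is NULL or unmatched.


LEFT JOIN keeps every row from products (the left table); where category_id has no match in categories, the category columns become NULL. Walk through each product:
  - product 1 (Mouse): category_id=6 -> matches Books
  - product 2 (Headphones): category_id=5 -> matches Kitchen
  - product 3 (Desk): category_id=5 -> matches Kitchen
  - product 4 (Tablet): category_id=6 -> matches Books
  - product 5 (Phone): category_id=NULL, no match -> kept with NULL
  - product 6 (Notebook): category_id=2 -> matches Sports
  - product 7 (Charger): category_id=NULL, no match -> kept with NULL
All 7 rows appear; 2 have NULL category.

SQL:
SELECT a.name, b.name AS category
FROM products a
LEFT JOIN categories b ON a.category_id = b.id

Result:
name       | category
-----------+---------
Mouse      | Books   
Headphones | Kitchen 
Desk       | Kitchen 
Tablet     | Books   
Phone      | NULL    
Notebook   | Sports  
Charger    | NULL    


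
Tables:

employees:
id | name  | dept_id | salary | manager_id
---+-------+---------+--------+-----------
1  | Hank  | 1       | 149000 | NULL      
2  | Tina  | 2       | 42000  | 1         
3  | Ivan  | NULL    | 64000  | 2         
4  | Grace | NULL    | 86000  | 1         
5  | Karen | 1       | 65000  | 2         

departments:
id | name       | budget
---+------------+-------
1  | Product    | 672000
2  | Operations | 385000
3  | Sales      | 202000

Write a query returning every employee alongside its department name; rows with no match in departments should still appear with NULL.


LEFT JOIN keeps every row from employees (the left table); where dept_id has no match in departments, the department columns become NULL. Walk through each employee:
  - employee 1 (Hank): dept_id=1 -> matches Product
  - employee 2 (Tina): dept_id=2 -> matches Operations
  - employee 3 (Ivan): dept_id=NULL, no match -> kept with NULL
  - employee 4 (Grace): dept_id=NULL, no match -> kept with NULL
  - employee 5 (Karen): dept_id=1 -> matches Product
All 5 rows appear; 2 have NULL department.

SQL:
SELECT a.name, b.name AS department
FROM employees a
LEFT JOIN departments b ON a.dept_id = b.id

Result:
name  | department
------+-----------
Hank  | Product   
Tina  | Operations
Ivan  | NULL      
Grace | NULL      
Karen | Product   


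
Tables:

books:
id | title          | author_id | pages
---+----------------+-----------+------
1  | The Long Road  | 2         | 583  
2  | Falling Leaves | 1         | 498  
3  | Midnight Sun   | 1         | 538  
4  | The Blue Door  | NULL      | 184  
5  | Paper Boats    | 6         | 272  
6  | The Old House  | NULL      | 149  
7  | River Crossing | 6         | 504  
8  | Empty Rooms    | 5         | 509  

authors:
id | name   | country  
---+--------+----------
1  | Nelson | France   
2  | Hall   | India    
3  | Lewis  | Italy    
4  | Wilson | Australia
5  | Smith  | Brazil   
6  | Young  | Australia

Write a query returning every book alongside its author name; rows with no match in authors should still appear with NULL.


LEFT JOIN keeps every row from books (the left table); where author_id has no match in authors, the author columns become NULL. Walk through each book:
  - book 1 (The Long Road): author_id=2 -> matches Hall
  - book 2 (Falling Leaves): author_id=1 -> matches Nelson
  - book 3 (Midnight Sun): author_id=1 -> matches Nelson
  - book 4 (The Blue Door): author_id=NULL, no match -> kept with NULL
  - book 5 (Paper Boats): author_id=6 -> matches Young
  - book 6 (The Old House): author_id=NULL, no match -> kept with NULL
  - book 7 (River Crossing): author_id=6 -> matches Young
  - book 8 (Empty Rooms): author_id=5 -> matches Smith
All 8 rows appear; 2 have NULL author.

SQL:
SELECT a.title, b.name AS author
FROM books a
LEFT JOIN authors b ON a.author_id = b.id

Result:
title          | author
---------------+-------
The Long Road  | Hall  
Falling Leaves | Nelson
Midnight Sun   | Nelson
The Blue Door  | NULL  
Paper Boats    | Young 
The Old House  | NULL  
River Crossing | Young 
Empty Rooms    | Smith 


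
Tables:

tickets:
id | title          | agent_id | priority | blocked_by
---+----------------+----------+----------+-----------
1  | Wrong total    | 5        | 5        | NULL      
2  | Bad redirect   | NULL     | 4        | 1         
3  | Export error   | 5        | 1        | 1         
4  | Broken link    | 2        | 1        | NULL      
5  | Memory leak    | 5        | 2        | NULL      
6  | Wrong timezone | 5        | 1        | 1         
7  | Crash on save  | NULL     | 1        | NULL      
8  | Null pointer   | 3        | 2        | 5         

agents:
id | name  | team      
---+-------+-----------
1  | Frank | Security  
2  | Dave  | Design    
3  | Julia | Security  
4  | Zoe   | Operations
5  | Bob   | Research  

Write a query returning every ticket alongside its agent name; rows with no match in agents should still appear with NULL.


LEFT JOIN keeps every row from tickets (the left table); where agent_id has no match in agents, the agent columns become NULL. Walk through each ticket:
  - ticket 1 (Wrong total): agent_id=5 -> matches Bob
  - ticket 2 (Bad redirect): agent_id=NULL, no match -> kept with NULL
  - ticket 3 (Export error): agent_id=5 -> matches Bob
  - ticket 4 (Broken link): agent_id=2 -> matches Dave
  - ticket 5 (Memory leak): agent_id=5 -> matches Bob
  - ticket 6 (Wrong timezone): agent_id=5 -> matches Bob
  - ticket 7 (Crash on save): agent_id=NULL, no match -> kept with NULL
  - ticket 8 (Null pointer): agent_id=3 -> matches Julia
All 8 rows appear; 2 have NULL agent.

SQL:
SELECT a.title, b.name AS agent
FROM tickets a
LEFT JOIN agents b ON a.agent_id = b.id

Result:
title          | agent
---------------+------
Wrong total    | Bob  
Bad redirect   | NULL 
Export error   | Bob  
Broken link    | Dave 
Memory leak    | Bob  
Wrong timezone | Bob  
Crash on save  | NULL 
Null pointer   | Julia


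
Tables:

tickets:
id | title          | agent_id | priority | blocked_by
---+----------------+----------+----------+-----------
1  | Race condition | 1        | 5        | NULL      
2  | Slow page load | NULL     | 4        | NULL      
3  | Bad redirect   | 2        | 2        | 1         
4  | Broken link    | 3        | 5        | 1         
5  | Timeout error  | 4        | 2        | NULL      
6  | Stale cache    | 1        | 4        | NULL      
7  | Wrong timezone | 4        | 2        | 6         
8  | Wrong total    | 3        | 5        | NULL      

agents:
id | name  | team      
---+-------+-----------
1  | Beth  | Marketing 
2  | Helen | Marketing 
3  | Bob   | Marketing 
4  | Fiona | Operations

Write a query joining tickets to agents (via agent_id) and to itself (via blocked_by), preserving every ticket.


Two LEFT JOINs from the same base table tickets: one to agents via agent_id, one to tickets itself via blocked_by. Both are LEFT so every ticket is preserved.
Match against agents:
  - ticket 1 (Race condition): agent_id=1 -> matches Beth
  - ticket 2 (Slow page load): agent_id=NULL, no match -> kept with NULL
  - ticket 3 (Bad redirect): agent_id=2 -> matches Helen
  - ticket 4 (Broken link): agent_id=3 -> matches Bob
  - ticket 5 (Timeout error): agent_id=4 -> matches Fiona
  - ticket 6 (Stale cache): agent_id=1 -> matches Beth
  - ticket 7 (Wrong timezone): agent_id=4 -> matches Fiona
  - ticket 8 (Wrong total): agent_id=3 -> matches Bob
Match against tickets (self):
  - ticket 1 (Race condition): blocked_by=NULL -> NULL
  - ticket 2 (Slow page load): blocked_by=NULL -> NULL
  - ticket 3 (Bad redirect): blocked_by=1 -> Race condition
  - ticket 4 (Broken link): blocked_by=1 -> Race condition
  - ticket 5 (Timeout error): blocked_by=NULL -> NULL
  - ticket 6 (Stale cache): blocked_by=NULL -> NULL
  - ticket 7 (Wrong timezone): blocked_by=6 -> Stale cache
  - ticket 8 (Wrong total): blocked_by=NULL -> NULL

SQL:
SELECT a.title, b.name AS agent, c.title AS blocked_by
FROM tickets a
LEFT JOIN agents b ON a.agent_id = b.id
LEFT JOIN tickets c ON a.blocked_by = c.id

Result:
title          | agent | blocked_by    
---------------+-------+---------------
Race condition | Beth  | NULL          
Slow page load | NULL  | NULL          
Bad redirect   | Helen | Race condition
Broken link    | Bob   | Race condition
Timeout error  | Fiona | NULL          
Stale cache    | Beth  | NULL          
Wrong timezone | Fiona | Stale cache   
Wrong total    | Bob   | NULL          


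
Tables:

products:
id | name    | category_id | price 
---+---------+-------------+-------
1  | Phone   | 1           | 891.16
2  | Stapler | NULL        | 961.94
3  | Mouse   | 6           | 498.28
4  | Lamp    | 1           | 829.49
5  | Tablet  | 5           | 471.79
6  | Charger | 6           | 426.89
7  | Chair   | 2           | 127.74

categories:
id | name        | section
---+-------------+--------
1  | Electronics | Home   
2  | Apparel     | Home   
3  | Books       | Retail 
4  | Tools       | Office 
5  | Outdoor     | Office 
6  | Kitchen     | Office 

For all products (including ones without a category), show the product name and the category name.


LEFT JOIN keeps every row from products (the left table); where category_id has no match in categories, the category columns become NULL. Walk through each product:
  - product 1 (Phone): category_id=1 -> matches Electronics
  - product 2 (Stapler): category_id=NULL, no match -> kept with NULL
  - product 3 (Mouse): category_id=6 -> matches Kitchen
  - product 4 (Lamp): category_id=1 -> matches Electronics
  - product 5 (Tablet): category_id=5 -> matches Outdoor
  - product 6 (Charger): category_id=6 -> matches Kitchen
  - product 7 (Chair): category_id=2 -> matches Apparel
All 7 rows appear; 1 has NULL category.

SQL:
SELECT a.name, b.name AS category
FROM products a
LEFT JOIN categories b ON a.category_id = b.id

Result:
name    | category   
--------+------------
Phone   | Electronics
Stapler | NULL       
Mouse   | Kitchen    
Lamp    | Electronics
Tablet  | Outdoor    
Charger | Kitchen    
Chair   | Apparel    


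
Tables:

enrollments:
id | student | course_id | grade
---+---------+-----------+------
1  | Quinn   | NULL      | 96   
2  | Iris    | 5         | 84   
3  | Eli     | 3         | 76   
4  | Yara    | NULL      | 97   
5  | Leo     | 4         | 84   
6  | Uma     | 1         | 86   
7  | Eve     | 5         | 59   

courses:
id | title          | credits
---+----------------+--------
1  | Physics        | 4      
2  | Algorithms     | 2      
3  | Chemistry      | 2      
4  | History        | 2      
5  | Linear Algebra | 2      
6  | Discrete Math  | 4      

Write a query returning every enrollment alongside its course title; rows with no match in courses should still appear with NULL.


LEFT JOIN keeps every row from enrollments (the left table); where course_id has no match in courses, the course columns become NULL. Walk through each enrollment:
  - enrollment 1 (Quinn): course_id=NULL, no match -> kept with NULL
  - enrollment 2 (Iris): course_id=5 -> matches Linear Algebra
  - enrollment 3 (Eli): course_id=3 -> matches Chemistry
  - enrollment 4 (Yara): course_id=NULL, no match -> kept with NULL
  - enrollment 5 (Leo): course_id=4 -> matches History
  - enrollment 6 (Uma): course_id=1 -> matches Physics
  - enrollment 7 (Eve): course_id=5 -> matches Linear Algebra
All 7 rows appear; 2 have NULL course.

SQL:
SELECT a.student, b.title AS course
FROM enrollments a
LEFT JOIN courses b ON a.course_id = b.id

Result:
student | course        
--------+---------------
Quinn   | NULL          
Iris    | Linear Algebra
Eli     | Chemistry     
Yara    | NULL          
Leo     | History       
Uma     | Physics       
Eve     | Linear Algebra


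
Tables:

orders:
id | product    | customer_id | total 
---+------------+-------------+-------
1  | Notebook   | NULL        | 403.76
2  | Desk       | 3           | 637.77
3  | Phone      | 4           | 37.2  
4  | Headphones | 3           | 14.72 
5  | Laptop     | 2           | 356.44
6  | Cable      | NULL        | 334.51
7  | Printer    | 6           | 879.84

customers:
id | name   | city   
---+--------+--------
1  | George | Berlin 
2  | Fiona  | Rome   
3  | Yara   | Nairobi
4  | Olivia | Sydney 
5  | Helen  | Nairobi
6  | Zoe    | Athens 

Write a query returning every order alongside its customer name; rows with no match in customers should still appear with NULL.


LEFT JOIN keeps every row from orders (the left table); where customer_id has no match in customers, the customer columns become NULL. Walk through each order:
  - order 1 (Notebook): customer_id=NULL, no match -> kept with NULL
  - order 2 (Desk): customer_id=3 -> matches Yara
  - order 3 (Phone): customer_id=4 -> matches Olivia
  - order 4 (Headphones): customer_id=3 -> matches Yara
  - order 5 (Laptop): customer_id=2 -> matches Fiona
  - order 6 (Cable): customer_id=NULL, no match -> kept with NULL
  - order 7 (Printer): customer_id=6 -> matches Zoe
All 7 rows appear; 2 have NULL customer.

SQL:
SELECT a.product, b.name AS customer
FROM orders a
LEFT JOIN customers b ON a.customer_id = b.id

Result:
product    | customer
-----------+---------
Notebook   | NULL    
Desk       | Yara    
Phone      | Olivia  
Headphones | Yara    
Laptop     | Fiona   
Cable      | NULL    
Printer    | Zoe     


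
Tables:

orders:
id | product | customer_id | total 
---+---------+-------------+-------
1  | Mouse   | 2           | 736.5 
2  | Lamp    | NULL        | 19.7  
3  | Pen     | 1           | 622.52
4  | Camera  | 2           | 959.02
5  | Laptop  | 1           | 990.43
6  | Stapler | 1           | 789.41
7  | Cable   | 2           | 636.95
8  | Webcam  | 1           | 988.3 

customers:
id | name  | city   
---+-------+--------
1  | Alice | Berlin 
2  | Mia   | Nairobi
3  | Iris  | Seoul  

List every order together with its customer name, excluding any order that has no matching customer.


INNER JOIN keeps only orders rows whose customer_id matches an id in customers. Walk through each order:
  - order 1 (Mouse): customer_id=2 -> matches Mia
  - order 2 (Lamp): customer_id=NULL, no match -> dropped
  - order 3 (Pen): customer_id=1 -> matches Alice
  - order 4 (Camera): customer_id=2 -> matches Mia
  - order 5 (Laptop): customer_id=1 -> matches Alice
  - order 6 (Stapler): customer_id=1 -> matches Alice
  - order 7 (Cable): customer_id=2 -> matches Mia
  - order 8 (Webcam): customer_id=1 -> matches Alice
So 1 of 8 rows is dropped.

SQL:
SELECT a.product, b.name AS customer
FROM orders a
INNER JOIN customers b ON a.customer_id = b.id

Result:
product | customer
--------+---------
Mouse   | Mia     
Pen     | Alice   
Camera  | Mia     
Laptop  | Alice   
Stapler | Alice   
Cable   | Mia     
Webcam  | Alice   


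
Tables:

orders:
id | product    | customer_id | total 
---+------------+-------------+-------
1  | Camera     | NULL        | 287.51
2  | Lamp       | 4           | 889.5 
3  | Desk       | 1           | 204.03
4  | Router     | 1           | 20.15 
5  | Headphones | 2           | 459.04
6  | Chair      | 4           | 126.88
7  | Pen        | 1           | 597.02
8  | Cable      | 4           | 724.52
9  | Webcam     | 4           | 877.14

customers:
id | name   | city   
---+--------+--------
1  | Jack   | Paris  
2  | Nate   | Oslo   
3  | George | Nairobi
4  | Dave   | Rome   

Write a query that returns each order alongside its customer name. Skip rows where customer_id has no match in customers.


INNER JOIN keeps only orders rows whose customer_id matches an id in customers. Walk through each order:
  - order 1 (Camera): customer_id=NULL, no match -> dropped
  - order 2 (Lamp): customer_id=4 -> matches Dave
  - order 3 (Desk): customer_id=1 -> matches Jack
  - order 4 (Router): customer_id=1 -> matches Jack
  - order 5 (Headphones): customer_id=2 -> matches Nate
  - order 6 (Chair): customer_id=4 -> matches Dave
  - order 7 (Pen): customer_id=1 -> matches Jack
  - order 8 (Cable): customer_id=4 -> matches Dave
  - order 9 (Webcam): customer_id=4 -> matches Dave
So 1 of 9 rows is dropped.

SQL:
SELECT a.product, b.name AS customer
FROM orders a
INNER JOIN customers b ON a.customer_id = b.id

Result:
product    | customer
-----------+---------
Lamp       | Dave    
Desk       | Jack    
Router     | Jack    
Headphones | Nate    
Chair      | Dave    
Pen        | Jack    
Cable      | Dave    
Webcam     | Dave    


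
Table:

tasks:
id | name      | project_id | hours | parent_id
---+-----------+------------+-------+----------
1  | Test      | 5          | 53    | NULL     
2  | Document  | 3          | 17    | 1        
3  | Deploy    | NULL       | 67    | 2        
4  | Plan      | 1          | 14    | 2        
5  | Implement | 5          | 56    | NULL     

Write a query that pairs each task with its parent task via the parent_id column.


This is a self-join: tasks is joined to a second copy of itself, matching each row's parent_id to another row's id. Use LEFT JOIN so rows with parent_id=NULL are kept.
  - task 1 (Test): parent_id=NULL -> NULL
  - task 2 (Document): parent_id=1 -> Test
  - task 3 (Deploy): parent_id=2 -> Document
  - task 4 (Plan): parent_id=2 -> Document
  - task 5 (Implement): parent_id=NULL -> NULL

SQL:
SELECT a.name AS item, b.name AS parent
FROM tasks a
LEFT JOIN tasks b ON a.parent_id = b.id

Result:
item      | parent  
----------+---------
Test      | NULL    
Document  | Test    
Deploy    | Document
Plan      | Document
Implement | NULL    


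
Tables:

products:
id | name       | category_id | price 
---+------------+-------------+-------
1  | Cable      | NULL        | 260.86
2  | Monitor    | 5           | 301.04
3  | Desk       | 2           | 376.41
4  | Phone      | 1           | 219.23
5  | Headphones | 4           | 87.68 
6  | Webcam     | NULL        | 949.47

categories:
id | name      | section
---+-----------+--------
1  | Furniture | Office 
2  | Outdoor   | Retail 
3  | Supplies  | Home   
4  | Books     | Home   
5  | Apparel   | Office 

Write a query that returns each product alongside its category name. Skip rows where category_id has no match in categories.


INNER JOIN keeps only products rows whose category_id matches an id in categories. Walk through each product:
  - product 1 (Cable): category_id=NULL, no match -> dropped
  - product 2 (Monitor): category_id=5 -> matches Apparel
  - product 3 (Desk): category_id=2 -> matches Outdoor
  - product 4 (Phone): category_id=1 -> matches Furniture
  - product 5 (Headphones): category_id=4 -> matches Books
  - product 6 (Webcam): category_id=NULL, no match -> dropped
So 2 of 6 rows are dropped.

SQL:
SELECT a.name, b.name AS category
FROM products a
INNER JOIN categories b ON a.category_id = b.id

Result:
name       | category 
-----------+----------
Monitor    | Apparel  
Desk       | Outdoor  
Phone      | Furniture
Headphones | Books    


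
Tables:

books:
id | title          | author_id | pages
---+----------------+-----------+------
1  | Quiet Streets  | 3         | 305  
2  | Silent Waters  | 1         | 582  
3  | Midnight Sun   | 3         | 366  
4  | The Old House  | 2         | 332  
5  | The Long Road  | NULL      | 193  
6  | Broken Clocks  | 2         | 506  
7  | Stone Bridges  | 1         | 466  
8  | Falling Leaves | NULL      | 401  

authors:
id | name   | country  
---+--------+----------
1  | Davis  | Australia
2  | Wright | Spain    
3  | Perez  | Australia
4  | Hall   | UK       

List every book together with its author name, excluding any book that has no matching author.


INNER JOIN keeps only books rows whose author_id matches an id in authors. Walk through each book:
  - book 1 (Quiet Streets): author_id=3 -> matches Perez
  - book 2 (Silent Waters): author_id=1 -> matches Davis
  - book 3 (Midnight Sun): author_id=3 -> matches Perez
  - book 4 (The Old House): author_id=2 -> matches Wright
  - book 5 (The Long Road): author_id=NULL, no match -> dropped
  - book 6 (Broken Clocks): author_id=2 -> matches Wright
  - book 7 (Stone Bridges): author_id=1 -> matches Davis
  - book 8 (Falling Leaves): author_id=NULL, no match -> dropped
So 2 of 8 rows are dropped.

SQL:
SELECT a.title, b.name AS author
FROM books a
INNER JOIN authors b ON a.author_id = b.id

Result:
title         | author
--------------+-------
Quiet Streets | Perez 
Silent Waters | Davis 
Midnight Sun  | Perez 
The Old House | Wright
Broken Clocks | Wright
Stone Bridges | Davis 


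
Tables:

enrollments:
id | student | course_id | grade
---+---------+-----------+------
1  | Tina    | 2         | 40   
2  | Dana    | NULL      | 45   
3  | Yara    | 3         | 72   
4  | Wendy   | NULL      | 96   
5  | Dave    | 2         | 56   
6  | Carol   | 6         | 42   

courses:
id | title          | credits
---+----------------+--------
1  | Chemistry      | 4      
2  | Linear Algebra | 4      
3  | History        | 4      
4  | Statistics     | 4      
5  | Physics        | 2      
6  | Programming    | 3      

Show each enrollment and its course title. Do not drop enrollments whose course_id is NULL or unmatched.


LEFT JOIN keeps every row from enrollments (the left table); where course_id has no match in courses, the course columns become NULL. Walk through each enrollment:
  - enrollment 1 (Tina): course_id=2 -> matches Linear Algebra
  - enrollment 2 (Dana): course_id=NULL, no match -> kept with NULL
  - enrollment 3 (Yara): course_id=3 -> matches History
  - enrollment 4 (Wendy): course_id=NULL, no match -> kept with NULL
  - enrollment 5 (Dave): course_id=2 -> matches Linear Algebra
  - enrollment 6 (Carol): course_id=6 -> matches Programming
All 6 rows appear; 2 have NULL course.

SQL:
SELECT a.student, b.title AS course
FROM enrollments a
LEFT JOIN courses b ON a.course_id = b.id

Result:
student | course        
--------+---------------
Tina    | Linear Algebra
Dana    | NULL          
Yara    | History       
Wendy   | NULL          
Dave    | Linear Algebra
Carol   | Programming   


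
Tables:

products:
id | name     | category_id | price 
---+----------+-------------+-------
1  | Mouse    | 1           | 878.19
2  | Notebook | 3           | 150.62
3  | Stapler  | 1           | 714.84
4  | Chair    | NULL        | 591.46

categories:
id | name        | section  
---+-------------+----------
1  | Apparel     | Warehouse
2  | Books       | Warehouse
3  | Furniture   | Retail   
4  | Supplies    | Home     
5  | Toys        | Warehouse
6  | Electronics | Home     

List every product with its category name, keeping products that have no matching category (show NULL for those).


LEFT JOIN keeps every row from products (the left table); where category_id has no match in categories, the category columns become NULL. Walk through each product:
  - product 1 (Mouse): category_id=1 -> matches Apparel
  - product 2 (Notebook): category_id=3 -> matches Furniture
  - product 3 (Stapler): category_id=1 -> matches Apparel
  - product 4 (Chair): category_id=NULL, no match -> kept with NULL
All 4 rows appear; 1 has NULL category.

SQL:
SELECT a.name, b.name AS category
FROM products a
LEFT JOIN categories b ON a.category_id = b.id

Result:
name     | category 
---------+----------
Mouse    | Apparel  
Notebook | Furniture
Stapler  | Apparel  
Chair    | NULL     


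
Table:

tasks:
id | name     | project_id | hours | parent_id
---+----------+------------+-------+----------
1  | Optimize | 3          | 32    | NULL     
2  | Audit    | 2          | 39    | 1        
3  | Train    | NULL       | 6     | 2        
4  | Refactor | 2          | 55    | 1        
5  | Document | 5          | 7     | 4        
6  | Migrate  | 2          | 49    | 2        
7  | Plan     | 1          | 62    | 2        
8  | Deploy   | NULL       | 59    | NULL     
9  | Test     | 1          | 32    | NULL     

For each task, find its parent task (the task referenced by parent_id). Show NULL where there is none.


This is a self-join: tasks is joined to a second copy of itself, matching each row's parent_id to another row's id. Use LEFT JOIN so rows with parent_id=NULL are kept.
  - task 1 (Optimize): parent_id=NULL -> NULL
  - task 2 (Audit): parent_id=1 -> Optimize
  - task 3 (Train): parent_id=2 -> Audit
  - task 4 (Refactor): parent_id=1 -> Optimize
  - task 5 (Document): parent_id=4 -> Refactor
  - task 6 (Migrate): parent_id=2 -> Audit
  - task 7 (Plan): parent_id=2 -> Audit
  - task 8 (Deploy): parent_id=NULL -> NULL
  - task 9 (Test): parent_id=NULL -> NULL

SQL:
SELECT a.name AS item, b.name AS parent
FROM tasks a
LEFT JOIN tasks b ON a.parent_id = b.id

Result:
item     | parent  
---------+---------
Optimize | NULL    
Audit    | Optimize
Train    | Audit   
Refactor | Optimize
Document | Refactor
Migrate  | Audit   
Plan     | Audit   
Deploy   | NULL    
Test     | NULL    


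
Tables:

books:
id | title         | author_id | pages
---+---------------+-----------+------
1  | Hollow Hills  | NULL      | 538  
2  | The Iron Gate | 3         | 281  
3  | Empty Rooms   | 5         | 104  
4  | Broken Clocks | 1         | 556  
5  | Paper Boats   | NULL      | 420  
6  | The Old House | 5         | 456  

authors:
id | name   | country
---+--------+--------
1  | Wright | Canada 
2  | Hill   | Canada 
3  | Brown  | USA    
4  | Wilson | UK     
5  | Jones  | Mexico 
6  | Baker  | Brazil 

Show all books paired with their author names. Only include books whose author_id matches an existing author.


INNER JOIN keeps only books rows whose author_id matches an id in authors. Walk through each book:
  - book 1 (Hollow Hills): author_id=NULL, no match -> dropped
  - book 2 (The Iron Gate): author_id=3 -> matches Brown
  - book 3 (Empty Rooms): author_id=5 -> matches Jones
  - book 4 (Broken Clocks): author_id=1 -> matches Wright
  - book 5 (Paper Boats): author_id=NULL, no match -> dropped
  - book 6 (The Old House): author_id=5 -> matches Jones
So 2 of 6 rows are dropped.

SQL:
SELECT a.title, b.name AS author
FROM books a
INNER JOIN authors b ON a.author_id = b.id

Result:
title         | author
--------------+-------
The Iron Gate | Brown 
Empty Rooms   | Jones 
Broken Clocks | Wright
The Old House | Jones 


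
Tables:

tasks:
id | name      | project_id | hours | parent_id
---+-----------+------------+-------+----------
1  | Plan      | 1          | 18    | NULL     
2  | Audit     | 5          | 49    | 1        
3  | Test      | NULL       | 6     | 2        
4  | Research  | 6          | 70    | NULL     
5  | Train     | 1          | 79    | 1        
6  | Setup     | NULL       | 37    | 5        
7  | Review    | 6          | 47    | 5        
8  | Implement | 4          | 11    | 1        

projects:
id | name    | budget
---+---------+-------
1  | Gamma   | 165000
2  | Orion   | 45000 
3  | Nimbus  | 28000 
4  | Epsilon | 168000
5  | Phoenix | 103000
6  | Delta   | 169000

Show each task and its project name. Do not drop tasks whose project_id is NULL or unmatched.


LEFT JOIN keeps every row from tasks (the left table); where project_id has no match in projects, the project columns become NULL. Walk through each task:
  - task 1 (Plan): project_id=1 -> matches Gamma
  - task 2 (Audit): project_id=5 -> matches Phoenix
  - task 3 (Test): project_id=NULL, no match -> kept with NULL
  - task 4 (Research): project_id=6 -> matches Delta
  - task 5 (Train): project_id=1 -> matches Gamma
  - task 6 (Setup): project_id=NULL, no match -> kept with NULL
  - task 7 (Review): project_id=6 -> matches Delta
  - task 8 (Implement): project_id=4 -> matches Epsilon
All 8 rows appear; 2 have NULL project.

SQL:
SELECT a.name, b.name AS project
FROM tasks a
LEFT JOIN projects b ON a.project_id = b.id

Result:
name      | project
----------+--------
Plan      | Gamma  
Audit     | Phoenix
Test      | NULL   
Research  | Delta  
Train     | Gamma  
Setup     | NULL   
Review    | Delta  
Implement | Epsilon


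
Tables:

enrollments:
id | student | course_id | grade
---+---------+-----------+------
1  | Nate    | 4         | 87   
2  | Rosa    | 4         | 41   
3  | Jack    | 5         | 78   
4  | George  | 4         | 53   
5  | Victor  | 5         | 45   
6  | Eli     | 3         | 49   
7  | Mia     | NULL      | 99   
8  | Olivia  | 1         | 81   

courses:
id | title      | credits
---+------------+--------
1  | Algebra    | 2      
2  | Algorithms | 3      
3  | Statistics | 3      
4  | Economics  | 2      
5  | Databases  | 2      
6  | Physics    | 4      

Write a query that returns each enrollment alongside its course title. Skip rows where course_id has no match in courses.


INNER JOIN keeps only enrollments rows whose course_id matches an id in courses. Walk through each enrollment:
  - enrollment 1 (Nate): course_id=4 -> matches Economics
  - enrollment 2 (Rosa): course_id=4 -> matches Economics
  - enrollment 3 (Jack): course_id=5 -> matches Databases
  - enrollment 4 (George): course_id=4 -> matches Economics
  - enrollment 5 (Victor): course_id=5 -> matches Databases
  - enrollment 6 (Eli): course_id=3 -> matches Statistics
  - enrollment 7 (Mia): course_id=NULL, no match -> dropped
  - enrollment 8 (Olivia): course_id=1 -> matches Algebra
So 1 of 8 rows is dropped.

SQL:
SELECT a.student, b.title AS course
FROM enrollments a
INNER JOIN courses b ON a.course_id = b.id

Result:
student | course    
--------+-----------
Nate    | Economics 
Rosa    | Economics 
Jack    | Databases 
George  | Economics 
Victor  | Databases 
Eli     | Statistics
Olivia  | Algebra   


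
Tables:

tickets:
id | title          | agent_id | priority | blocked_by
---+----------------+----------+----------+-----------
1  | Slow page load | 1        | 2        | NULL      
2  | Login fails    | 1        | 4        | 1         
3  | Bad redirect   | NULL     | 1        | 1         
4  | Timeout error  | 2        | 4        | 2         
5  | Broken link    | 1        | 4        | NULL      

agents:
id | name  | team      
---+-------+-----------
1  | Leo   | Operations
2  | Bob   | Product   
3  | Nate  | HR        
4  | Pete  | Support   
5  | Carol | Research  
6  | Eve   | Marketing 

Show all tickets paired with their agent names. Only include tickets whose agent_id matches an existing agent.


INNER JOIN keeps only tickets rows whose agent_id matches an id in agents. Walk through each ticket:
  - ticket 1 (Slow page load): agent_id=1 -> matches Leo
  - ticket 2 (Login fails): agent_id=1 -> matches Leo
  - ticket 3 (Bad redirect): agent_id=NULL, no match -> dropped
  - ticket 4 (Timeout error): agent_id=2 -> matches Bob
  - ticket 5 (Broken link): agent_id=1 -> matches Leo
So 1 of 5 rows is dropped.

SQL:
SELECT a.title, b.name AS agent
FROM tickets a
INNER JOIN agents b ON a.agent_id = b.id

Result:
title          | agent
---------------+------
Slow page load | Leo  
Login fails    | Leo  
Timeout error  | Bob  
Broken link    | Leo  


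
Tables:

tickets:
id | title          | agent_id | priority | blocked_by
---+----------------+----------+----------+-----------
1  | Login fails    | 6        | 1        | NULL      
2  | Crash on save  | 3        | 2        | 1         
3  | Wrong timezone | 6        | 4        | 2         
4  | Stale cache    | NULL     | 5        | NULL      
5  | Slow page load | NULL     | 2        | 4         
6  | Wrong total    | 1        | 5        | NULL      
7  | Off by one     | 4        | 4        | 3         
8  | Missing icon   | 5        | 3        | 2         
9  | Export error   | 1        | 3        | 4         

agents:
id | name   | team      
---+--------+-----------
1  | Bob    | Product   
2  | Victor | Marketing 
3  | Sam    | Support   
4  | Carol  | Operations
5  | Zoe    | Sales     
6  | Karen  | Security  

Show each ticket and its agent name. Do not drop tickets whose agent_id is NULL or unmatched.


LEFT JOIN keeps every row from tickets (the left table); where agent_id has no match in agents, the agent columns become NULL. Walk through each ticket:
  - ticket 1 (Login fails): agent_id=6 -> matches Karen
  - ticket 2 (Crash on save): agent_id=3 -> matches Sam
  - ticket 3 (Wrong timezone): agent_id=6 -> matches Karen
  - ticket 4 (Stale cache): agent_id=NULL, no match -> kept with NULL
  - ticket 5 (Slow page load): agent_id=NULL, no match -> kept with NULL
  - ticket 6 (Wrong total): agent_id=1 -> matches Bob
  - ticket 7 (Off by one): agent_id=4 -> matches Carol
  - ticket 8 (Missing icon): agent_id=5 -> matches Zoe
  - ticket 9 (Export error): agent_id=1 -> matches Bob
All 9 rows appear; 2 have NULL agent.

SQL:
SELECT a.title, b.name AS agent
FROM tickets a
LEFT JOIN agents b ON a.agent_id = b.id

Result:
title          | agent
---------------+------
Login fails    | Karen
Crash on save  | Sam  
Wrong timezone | Karen
Stale cache    | NULL 
Slow page load | NULL 
Wrong total    | Bob  
Off by one     | Carol
Missing icon   | Zoe  
Export error   | Bob  
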